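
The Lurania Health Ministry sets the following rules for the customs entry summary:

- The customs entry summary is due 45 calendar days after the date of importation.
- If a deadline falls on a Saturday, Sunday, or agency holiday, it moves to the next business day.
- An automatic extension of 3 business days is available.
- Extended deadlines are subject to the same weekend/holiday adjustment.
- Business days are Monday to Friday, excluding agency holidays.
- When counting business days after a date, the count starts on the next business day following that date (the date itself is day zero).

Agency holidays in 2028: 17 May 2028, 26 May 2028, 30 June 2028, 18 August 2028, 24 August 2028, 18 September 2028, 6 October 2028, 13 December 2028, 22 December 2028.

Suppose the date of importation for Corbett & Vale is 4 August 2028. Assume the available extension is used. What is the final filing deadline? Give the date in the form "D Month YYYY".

22 September 2028

From 4 August 2028, 45 calendar days later is 18 September 2028.
18 September 2028 falls on a listed holiday. Rolling to the next business day gives 19 September 2028, a Tuesday.
Counting 3 further business days from 19 September 2028 reaches 22 September 2028.
22 September 2028 is a Friday and not a listed holiday, so it stands.
Final deadline: 22 September 2028.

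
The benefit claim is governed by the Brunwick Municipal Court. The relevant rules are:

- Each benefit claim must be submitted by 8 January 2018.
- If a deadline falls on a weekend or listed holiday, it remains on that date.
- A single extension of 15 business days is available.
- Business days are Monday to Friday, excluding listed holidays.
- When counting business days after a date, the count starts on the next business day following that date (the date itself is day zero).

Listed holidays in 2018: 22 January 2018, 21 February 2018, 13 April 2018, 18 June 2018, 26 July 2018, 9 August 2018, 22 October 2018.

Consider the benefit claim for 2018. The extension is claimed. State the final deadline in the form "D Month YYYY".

30 January 2018

The statutory due date is 8 January 2018.
8 January 2018 is a Monday; no weekend or holiday adjustment applies.
The 15-business-day extension runs from 8 January 2018 to 30 January 2018.
No adjustment is made for weekends or holidays, so 30 January 2018 stands.
So the filing is due 30 January 2018.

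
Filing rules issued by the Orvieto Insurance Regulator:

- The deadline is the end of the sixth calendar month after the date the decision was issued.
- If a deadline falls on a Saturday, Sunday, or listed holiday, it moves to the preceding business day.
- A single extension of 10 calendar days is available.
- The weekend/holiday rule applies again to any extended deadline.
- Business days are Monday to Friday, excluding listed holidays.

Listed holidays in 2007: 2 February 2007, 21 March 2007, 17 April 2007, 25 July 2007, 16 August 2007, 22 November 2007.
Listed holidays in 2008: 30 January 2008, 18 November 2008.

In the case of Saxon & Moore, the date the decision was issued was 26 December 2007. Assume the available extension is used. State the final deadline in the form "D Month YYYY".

6 months after 26 December 2007 falls in June 2008; the last day of that month is 30 June 2008.
Since 30 June 2008 is a Monday and not a holiday, the date is unchanged.
With the 10-day extension, 30 June 2008 becomes 10 July 2008.
Since 10 July 2008 is a Thursday and not a holiday, the date is unchanged.
The final due date is 10 July 2008.

10 July 2008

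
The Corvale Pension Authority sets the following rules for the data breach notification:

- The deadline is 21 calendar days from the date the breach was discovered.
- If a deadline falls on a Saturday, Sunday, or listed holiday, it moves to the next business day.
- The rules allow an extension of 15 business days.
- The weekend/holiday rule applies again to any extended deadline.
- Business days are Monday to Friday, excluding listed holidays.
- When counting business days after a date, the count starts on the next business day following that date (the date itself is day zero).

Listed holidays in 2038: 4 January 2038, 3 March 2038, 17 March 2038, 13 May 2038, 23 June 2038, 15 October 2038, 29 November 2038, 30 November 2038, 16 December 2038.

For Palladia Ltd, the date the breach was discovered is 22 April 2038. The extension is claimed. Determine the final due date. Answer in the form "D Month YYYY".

4 June 2038

Adding 21 calendar days to 22 April 2038 gives 13 May 2038.
Because 13 May 2038 is a listed holiday, the deadline becomes 14 May 2038 (Friday).
Counting 15 further business days from 14 May 2038 reaches 4 June 2038.
4 June 2038 is a Friday and not a listed holiday, so it stands.
So the filing is due 4 June 2038.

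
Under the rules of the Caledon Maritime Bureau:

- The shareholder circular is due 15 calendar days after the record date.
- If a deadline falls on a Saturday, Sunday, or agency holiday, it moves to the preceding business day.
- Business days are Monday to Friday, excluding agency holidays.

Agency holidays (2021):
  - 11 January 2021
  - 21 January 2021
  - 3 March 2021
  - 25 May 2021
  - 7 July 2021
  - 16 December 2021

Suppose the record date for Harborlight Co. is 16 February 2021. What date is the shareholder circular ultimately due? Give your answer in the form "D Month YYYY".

Adding 15 calendar days to 16 February 2021 gives 3 March 2021.
3 March 2021 is a listed holiday, so it moves to the preceding business day, 2 March 2021 (Tuesday).
Deadline: 2 March 2021.

2 March 2021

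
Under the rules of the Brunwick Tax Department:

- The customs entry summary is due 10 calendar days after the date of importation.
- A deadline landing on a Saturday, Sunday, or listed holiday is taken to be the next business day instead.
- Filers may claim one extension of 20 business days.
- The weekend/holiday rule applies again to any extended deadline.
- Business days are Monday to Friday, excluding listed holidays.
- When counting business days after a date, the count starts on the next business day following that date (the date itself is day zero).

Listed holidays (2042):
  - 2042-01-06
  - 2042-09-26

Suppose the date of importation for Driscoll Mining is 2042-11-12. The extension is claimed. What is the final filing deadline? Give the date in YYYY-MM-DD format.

2042-12-22

Adding 10 calendar days to 2042-11-12 gives 2042-11-22.
2042-11-22 is a Saturday, so it moves to the next business day, 2042-11-24 (Monday).
Applying the 20-business-day extension: 20 business days after 2042-11-24 is 2042-12-22.
Since 2042-12-22 is a Monday and not a holiday, the date is unchanged.
So the filing is due 2042-12-22.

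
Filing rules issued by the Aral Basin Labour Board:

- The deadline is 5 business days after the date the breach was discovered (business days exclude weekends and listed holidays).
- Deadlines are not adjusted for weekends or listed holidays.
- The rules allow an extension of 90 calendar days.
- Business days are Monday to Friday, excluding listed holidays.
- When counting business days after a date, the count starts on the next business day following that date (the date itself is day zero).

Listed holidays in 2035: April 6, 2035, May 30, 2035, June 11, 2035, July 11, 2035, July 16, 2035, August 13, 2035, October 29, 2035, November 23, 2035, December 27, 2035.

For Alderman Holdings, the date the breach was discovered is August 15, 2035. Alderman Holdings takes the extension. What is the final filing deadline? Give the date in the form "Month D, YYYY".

Counting 5 business days after August 15, 2035 (skipping weekends and listed holidays) reaches August 22, 2035.
No adjustment is made for weekends or holidays, so August 22, 2035 stands.
Add the 90 calendar-day extension to August 22, 2035: November 20, 2035.
November 20, 2035 is a Tuesday; no weekend or holiday adjustment applies.
The final due date is November 20, 2035.

November 20, 2035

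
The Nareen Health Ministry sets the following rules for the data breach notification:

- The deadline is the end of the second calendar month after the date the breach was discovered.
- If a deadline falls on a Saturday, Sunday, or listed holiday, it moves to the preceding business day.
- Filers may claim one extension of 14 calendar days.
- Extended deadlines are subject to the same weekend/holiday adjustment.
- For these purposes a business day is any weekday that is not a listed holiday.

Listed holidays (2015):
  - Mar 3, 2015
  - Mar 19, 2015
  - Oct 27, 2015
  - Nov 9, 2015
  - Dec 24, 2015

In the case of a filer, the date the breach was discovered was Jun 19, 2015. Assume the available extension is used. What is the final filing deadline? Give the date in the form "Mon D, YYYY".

The second month after Jun 19, 2015 is August 2015, whose last day is Aug 31, 2015.
Since Aug 31, 2015 is a Monday and not a holiday, the date is unchanged.
With the 14-day extension, Aug 31, 2015 becomes Sep 14, 2015.
Sep 14, 2015 (Monday) is already a business day.
So the filing is due Sep 14, 2015.

Sep 14, 2015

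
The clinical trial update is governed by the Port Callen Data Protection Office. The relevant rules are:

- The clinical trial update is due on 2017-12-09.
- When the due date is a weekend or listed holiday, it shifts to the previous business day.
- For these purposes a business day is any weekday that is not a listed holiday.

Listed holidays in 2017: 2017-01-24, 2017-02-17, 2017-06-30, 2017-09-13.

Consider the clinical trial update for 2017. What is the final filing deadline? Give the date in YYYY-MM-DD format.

2017-12-08

Start from the fixed due date, 2017-12-09.
2017-12-09 is a Saturday, so it moves to the preceding business day, 2017-12-08 (Friday).
Final deadline: 2017-12-08.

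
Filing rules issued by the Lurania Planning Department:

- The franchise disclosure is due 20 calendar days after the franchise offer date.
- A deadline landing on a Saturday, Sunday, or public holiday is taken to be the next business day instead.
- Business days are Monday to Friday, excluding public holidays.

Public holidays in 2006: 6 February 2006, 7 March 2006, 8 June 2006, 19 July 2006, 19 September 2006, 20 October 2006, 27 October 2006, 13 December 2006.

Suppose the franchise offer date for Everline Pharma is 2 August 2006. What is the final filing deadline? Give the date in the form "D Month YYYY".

22 August 2006

Trigger date 2 August 2006 + 20 calendar days = 22 August 2006.
22 August 2006 falls on a Tuesday, which is a business day, so no adjustment is needed.
Deadline: 22 August 2006.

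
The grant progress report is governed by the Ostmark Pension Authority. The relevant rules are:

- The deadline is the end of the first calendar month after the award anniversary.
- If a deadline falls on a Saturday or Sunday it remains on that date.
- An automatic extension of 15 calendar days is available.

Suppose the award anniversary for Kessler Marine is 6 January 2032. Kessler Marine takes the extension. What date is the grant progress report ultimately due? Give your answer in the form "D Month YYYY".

1 month after 6 January 2032 falls in February 2032; the last day of that month is 29 February 2032.
29 February 2032 is a Sunday; no weekend or holiday adjustment applies.
With the 15-day extension, 29 February 2032 becomes 15 March 2032.
No adjustment is made for weekends or holidays, so 15 March 2032 stands.
So the filing is due 15 March 2032.

15 March 2032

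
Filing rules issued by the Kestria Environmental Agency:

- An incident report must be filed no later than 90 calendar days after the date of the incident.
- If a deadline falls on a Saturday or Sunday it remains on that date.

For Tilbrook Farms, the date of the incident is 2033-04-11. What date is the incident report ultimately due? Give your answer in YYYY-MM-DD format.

Trigger date 2033-04-11 + 90 calendar days = 2033-07-10.
2033-07-10 falls on a Sunday. The rules make no weekend/holiday allowance, so it remains 2033-07-10.
Final deadline: 2033-07-10.

2033-07-10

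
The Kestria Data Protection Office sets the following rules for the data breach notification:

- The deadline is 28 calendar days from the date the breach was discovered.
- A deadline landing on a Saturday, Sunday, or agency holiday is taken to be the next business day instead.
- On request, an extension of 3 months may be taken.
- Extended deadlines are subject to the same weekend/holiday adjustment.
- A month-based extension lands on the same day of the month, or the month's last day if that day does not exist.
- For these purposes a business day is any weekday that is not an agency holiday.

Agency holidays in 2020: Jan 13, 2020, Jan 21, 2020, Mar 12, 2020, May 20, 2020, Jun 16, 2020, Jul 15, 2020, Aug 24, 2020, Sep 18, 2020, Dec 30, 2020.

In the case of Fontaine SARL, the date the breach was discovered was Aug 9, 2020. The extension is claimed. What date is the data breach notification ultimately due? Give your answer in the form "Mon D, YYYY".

Dec 7, 2020

Adding 28 calendar days to Aug 9, 2020 gives Sep 6, 2020.
Sep 6, 2020 is a Sunday; the next business day is Sep 7, 2020 (Monday).
Add 3 months to Sep 7, 2020: Dec 7, 2020.
Dec 7, 2020 (Monday) is already a business day.
The final due date is Dec 7, 2020.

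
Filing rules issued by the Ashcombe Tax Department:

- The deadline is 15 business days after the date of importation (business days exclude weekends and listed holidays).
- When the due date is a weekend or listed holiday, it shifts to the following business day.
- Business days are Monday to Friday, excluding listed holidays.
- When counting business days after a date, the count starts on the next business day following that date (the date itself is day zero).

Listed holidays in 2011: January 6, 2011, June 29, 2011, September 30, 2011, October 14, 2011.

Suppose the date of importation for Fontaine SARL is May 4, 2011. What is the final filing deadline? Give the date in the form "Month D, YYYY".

May 25, 2011

Counting 15 business days after May 4, 2011 (skipping weekends and listed holidays) reaches May 25, 2011.
May 25, 2011 is a Wednesday and not a listed holiday, so it stands.
The final due date is May 25, 2011.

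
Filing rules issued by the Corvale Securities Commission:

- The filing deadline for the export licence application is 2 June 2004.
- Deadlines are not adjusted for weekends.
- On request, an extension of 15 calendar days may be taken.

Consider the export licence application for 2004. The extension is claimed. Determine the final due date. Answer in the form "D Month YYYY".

Start from the fixed due date, 2 June 2004.
No adjustment is made for weekends or holidays, so 2 June 2004 stands.
The 15-calendar-day extension moves the deadline from 2 June 2004 to 17 June 2004.
No adjustment is made for weekends or holidays, so 17 June 2004 stands.
Final deadline: 17 June 2004.

17 June 2004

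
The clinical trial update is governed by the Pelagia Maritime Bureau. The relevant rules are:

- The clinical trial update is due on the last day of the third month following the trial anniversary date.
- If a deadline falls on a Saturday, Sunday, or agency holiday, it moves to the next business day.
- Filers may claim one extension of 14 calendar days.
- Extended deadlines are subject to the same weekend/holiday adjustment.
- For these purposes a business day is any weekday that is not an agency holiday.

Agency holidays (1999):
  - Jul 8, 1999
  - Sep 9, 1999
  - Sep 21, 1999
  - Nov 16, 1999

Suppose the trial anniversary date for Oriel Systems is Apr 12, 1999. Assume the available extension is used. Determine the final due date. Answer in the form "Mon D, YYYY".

The third month after Apr 12, 1999 is July 1999, whose last day is Jul 31, 1999.
Jul 31, 1999 is a Saturday, so it moves to the next business day, Aug 2, 1999 (Monday).
The 14-calendar-day extension moves the deadline from Aug 2, 1999 to Aug 16, 1999.
Aug 16, 1999 is a Monday and not a listed holiday, so it stands.
Deadline: Aug 16, 1999.

Aug 16, 1999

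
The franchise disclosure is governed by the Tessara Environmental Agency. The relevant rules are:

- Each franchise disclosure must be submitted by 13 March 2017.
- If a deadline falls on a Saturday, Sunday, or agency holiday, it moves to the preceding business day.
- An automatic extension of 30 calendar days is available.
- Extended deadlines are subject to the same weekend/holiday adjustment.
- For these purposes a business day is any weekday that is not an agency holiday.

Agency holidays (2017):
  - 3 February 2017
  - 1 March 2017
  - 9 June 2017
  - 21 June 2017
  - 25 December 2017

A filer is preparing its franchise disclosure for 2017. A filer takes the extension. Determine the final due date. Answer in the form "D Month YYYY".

The statutory due date is 13 March 2017.
13 March 2017 (Monday) is already a business day.
With the 30-day extension, 13 March 2017 becomes 12 April 2017.
12 April 2017 falls on a Wednesday, which is a business day, so no adjustment is needed.
Deadline: 12 April 2017.

12 April 2017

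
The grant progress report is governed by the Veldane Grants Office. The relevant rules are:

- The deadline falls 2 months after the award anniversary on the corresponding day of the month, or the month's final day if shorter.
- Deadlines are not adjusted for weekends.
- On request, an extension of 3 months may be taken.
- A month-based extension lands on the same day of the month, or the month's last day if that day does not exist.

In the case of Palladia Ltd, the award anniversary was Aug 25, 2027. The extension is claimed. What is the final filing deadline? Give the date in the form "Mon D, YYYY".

2 months after Aug 25, 2027, on the same day of the month, is Oct 25, 2027.
Oct 25, 2027 falls on a Monday. The rules make no weekend/holiday allowance, so it remains Oct 25, 2027.
Add 3 months to Oct 25, 2027: Jan 25, 2028.
Jan 25, 2028 falls on a Tuesday. The rules make no weekend/holiday allowance, so it remains Jan 25, 2028.
Deadline: Jan 25, 2028.

Jan 25, 2028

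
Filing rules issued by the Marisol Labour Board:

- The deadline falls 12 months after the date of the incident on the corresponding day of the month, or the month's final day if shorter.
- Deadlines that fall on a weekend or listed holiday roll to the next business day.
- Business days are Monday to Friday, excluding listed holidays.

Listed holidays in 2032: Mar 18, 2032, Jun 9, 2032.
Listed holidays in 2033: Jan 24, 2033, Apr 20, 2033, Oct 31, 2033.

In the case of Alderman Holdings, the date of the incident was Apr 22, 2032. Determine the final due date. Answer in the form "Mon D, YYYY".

Apr 22, 2033

12 months after Apr 22, 2032, on the same day of the month, is Apr 22, 2033.
Since Apr 22, 2033 is a Friday and not a holiday, the date is unchanged.
So the filing is due Apr 22, 2033.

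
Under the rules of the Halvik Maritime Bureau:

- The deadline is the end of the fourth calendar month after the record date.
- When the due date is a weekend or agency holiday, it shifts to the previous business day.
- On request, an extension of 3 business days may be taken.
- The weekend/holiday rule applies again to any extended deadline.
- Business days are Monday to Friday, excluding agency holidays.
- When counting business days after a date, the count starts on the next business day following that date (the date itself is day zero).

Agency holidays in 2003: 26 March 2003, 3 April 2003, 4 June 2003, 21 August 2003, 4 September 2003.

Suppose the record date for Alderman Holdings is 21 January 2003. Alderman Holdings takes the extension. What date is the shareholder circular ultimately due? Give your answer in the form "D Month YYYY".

5 June 2003

The fourth month after 21 January 2003 is May 2003, whose last day is 31 May 2003.
31 May 2003 is a Saturday, so it moves to the preceding business day, 30 May 2003 (Friday).
Counting 3 further business days from 30 May 2003 reaches 5 June 2003.
5 June 2003 falls on a Thursday, which is a business day, so no adjustment is needed.
Final deadline: 5 June 2003.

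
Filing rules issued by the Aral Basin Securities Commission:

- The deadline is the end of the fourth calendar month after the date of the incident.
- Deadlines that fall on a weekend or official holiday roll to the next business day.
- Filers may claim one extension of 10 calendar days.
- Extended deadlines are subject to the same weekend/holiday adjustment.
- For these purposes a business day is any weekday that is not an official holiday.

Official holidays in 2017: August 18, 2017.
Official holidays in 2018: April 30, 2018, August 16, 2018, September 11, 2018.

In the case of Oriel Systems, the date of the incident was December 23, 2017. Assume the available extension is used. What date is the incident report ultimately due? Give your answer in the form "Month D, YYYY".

May 11, 2018

4 months after December 23, 2017 is April 2018; that month ends on April 30, 2018.
April 30, 2018 falls on a listed holiday. Rolling to the next business day gives May 1, 2018, a Tuesday.
Applying the 10-calendar-day extension: May 1, 2018 + 10 days = May 11, 2018.
May 11, 2018 is a Friday and not a listed holiday, so it stands.
The final due date is May 11, 2018.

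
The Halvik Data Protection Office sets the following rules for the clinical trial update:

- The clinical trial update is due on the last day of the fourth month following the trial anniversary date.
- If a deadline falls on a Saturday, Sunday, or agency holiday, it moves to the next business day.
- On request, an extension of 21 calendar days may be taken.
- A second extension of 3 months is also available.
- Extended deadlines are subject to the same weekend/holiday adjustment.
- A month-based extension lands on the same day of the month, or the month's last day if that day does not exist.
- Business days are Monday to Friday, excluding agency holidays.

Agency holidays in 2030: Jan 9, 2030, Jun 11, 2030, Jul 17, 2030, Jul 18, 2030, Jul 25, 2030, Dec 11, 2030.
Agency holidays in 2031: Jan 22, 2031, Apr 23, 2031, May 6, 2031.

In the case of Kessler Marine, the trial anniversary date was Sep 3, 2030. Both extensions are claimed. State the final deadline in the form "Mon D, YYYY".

4 months after Sep 3, 2030 falls in January 2031; the last day of that month is Jan 31, 2031.
Jan 31, 2031 (Friday) is already a business day.
Applying the 21-calendar-day extension: Jan 31, 2031 + 21 days = Feb 21, 2031.
Feb 21, 2031 falls on a Friday, which is a business day, so no adjustment is needed.
Add 3 months to Feb 21, 2031: May 21, 2031.
May 21, 2031 is a Wednesday and not a listed holiday, so it stands.
So the filing is due May 21, 2031.

May 21, 2031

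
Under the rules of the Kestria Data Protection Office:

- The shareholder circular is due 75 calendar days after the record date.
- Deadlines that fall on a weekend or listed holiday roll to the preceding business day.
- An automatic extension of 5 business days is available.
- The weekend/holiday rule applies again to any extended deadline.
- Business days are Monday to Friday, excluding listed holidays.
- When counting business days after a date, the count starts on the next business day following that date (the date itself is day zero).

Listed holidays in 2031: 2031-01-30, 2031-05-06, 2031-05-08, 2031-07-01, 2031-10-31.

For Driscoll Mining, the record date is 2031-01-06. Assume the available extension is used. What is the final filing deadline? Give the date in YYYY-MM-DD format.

Adding 75 calendar days to 2031-01-06 gives 2031-03-22.
2031-03-22 is a Saturday, so it moves to the preceding business day, 2031-03-21 (Friday).
Counting 5 further business days from 2031-03-21 reaches 2031-03-28.
2031-03-28 is a Friday and not a listed holiday, so it stands.
Final deadline: 2031-03-28.

2031-03-28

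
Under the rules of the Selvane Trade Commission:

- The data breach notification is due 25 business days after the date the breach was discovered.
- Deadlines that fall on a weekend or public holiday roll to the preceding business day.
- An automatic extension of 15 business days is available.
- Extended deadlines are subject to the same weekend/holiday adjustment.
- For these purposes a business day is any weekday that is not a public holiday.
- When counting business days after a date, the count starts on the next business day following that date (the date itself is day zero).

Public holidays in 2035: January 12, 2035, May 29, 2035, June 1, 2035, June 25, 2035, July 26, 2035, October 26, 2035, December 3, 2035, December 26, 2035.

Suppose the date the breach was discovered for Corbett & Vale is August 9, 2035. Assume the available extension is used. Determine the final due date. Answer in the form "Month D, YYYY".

25 business days after August 9, 2035, excluding weekends and holidays, is September 13, 2035.
Since September 13, 2035 is a Thursday and not a holiday, the date is unchanged.
Applying the 15-business-day extension: 15 business days after September 13, 2035 is October 4, 2035.
October 4, 2035 is a Thursday and not a listed holiday, so it stands.
Final deadline: October 4, 2035.

October 4, 2035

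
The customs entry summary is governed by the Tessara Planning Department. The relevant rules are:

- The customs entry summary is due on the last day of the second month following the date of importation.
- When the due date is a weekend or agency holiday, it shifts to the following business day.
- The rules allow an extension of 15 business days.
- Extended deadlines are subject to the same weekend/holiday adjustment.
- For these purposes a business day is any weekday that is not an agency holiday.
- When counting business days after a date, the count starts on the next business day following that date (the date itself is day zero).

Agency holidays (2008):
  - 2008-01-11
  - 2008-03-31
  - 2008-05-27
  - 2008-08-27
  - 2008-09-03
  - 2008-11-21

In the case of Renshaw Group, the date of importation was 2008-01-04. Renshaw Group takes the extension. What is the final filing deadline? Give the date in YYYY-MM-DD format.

2008-04-22

The second month after 2008-01-04 is March 2008, whose last day is 2008-03-31.
Because 2008-03-31 is a listed holiday, the deadline becomes 2008-04-01 (Tuesday).
The 15-business-day extension runs from 2008-04-01 to 2008-04-22.
Since 2008-04-22 is a Tuesday and not a holiday, the date is unchanged.
The final due date is 2008-04-22.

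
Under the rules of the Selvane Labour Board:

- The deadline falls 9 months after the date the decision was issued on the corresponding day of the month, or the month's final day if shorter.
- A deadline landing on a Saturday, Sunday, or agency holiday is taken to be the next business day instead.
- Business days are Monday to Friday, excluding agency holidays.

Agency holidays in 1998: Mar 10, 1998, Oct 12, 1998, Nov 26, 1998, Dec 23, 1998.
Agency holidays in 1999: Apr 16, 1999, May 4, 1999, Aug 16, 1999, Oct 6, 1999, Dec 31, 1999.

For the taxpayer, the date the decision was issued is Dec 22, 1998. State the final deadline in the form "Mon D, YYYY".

9 months after Dec 22, 1998, on the same day of the month, is Sep 22, 1999.
Sep 22, 1999 is a Wednesday and not a listed holiday, so it stands.
The final due date is Sep 22, 1999.

Sep 22, 1999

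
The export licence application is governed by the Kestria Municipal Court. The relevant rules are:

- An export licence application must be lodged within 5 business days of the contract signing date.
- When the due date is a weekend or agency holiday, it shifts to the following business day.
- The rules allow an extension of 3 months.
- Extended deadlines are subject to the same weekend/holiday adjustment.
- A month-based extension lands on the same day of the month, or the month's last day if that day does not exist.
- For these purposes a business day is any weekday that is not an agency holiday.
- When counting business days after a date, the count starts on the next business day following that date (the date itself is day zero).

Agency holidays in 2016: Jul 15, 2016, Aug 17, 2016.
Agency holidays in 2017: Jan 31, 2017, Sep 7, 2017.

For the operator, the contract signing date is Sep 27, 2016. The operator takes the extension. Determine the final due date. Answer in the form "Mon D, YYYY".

5 business days after Sep 27, 2016, excluding weekends and holidays, is Oct 4, 2016.
Oct 4, 2016 (Tuesday) is already a business day.
Add 3 months to Oct 4, 2016: Jan 4, 2017.
Jan 4, 2017 (Wednesday) is already a business day.
So the filing is due Jan 4, 2017.

Jan 4, 2017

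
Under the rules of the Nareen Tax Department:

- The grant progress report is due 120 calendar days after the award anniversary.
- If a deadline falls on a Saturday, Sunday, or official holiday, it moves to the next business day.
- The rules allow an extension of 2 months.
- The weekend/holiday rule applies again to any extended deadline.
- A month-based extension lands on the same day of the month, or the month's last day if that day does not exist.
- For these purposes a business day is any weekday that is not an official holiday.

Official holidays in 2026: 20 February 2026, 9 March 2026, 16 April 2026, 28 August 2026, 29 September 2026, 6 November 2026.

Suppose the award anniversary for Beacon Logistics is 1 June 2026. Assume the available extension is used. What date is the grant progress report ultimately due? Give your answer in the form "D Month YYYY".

30 November 2026

From 1 June 2026, 120 calendar days later is 29 September 2026.
29 September 2026 falls on a listed holiday. Rolling to the next business day gives 30 September 2026, a Wednesday.
The 2 months extension carries 30 September 2026 to 30 November 2026.
30 November 2026 falls on a Monday, which is a business day, so no adjustment is needed.
So the filing is due 30 November 2026.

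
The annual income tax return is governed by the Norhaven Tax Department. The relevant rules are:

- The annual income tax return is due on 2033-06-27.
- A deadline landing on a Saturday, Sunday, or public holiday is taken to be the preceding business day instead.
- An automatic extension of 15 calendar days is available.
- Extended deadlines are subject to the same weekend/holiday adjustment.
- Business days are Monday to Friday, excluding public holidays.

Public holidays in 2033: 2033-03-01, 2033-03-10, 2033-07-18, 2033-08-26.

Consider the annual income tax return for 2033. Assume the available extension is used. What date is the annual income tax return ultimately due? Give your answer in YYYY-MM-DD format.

The statutory due date is 2033-06-27.
2033-06-27 is a Monday and not a listed holiday, so it stands.
The 15-calendar-day extension moves the deadline from 2033-06-27 to 2033-07-12.
2033-07-12 falls on a Tuesday, which is a business day, so no adjustment is needed.
So the filing is due 2033-07-12.

2033-07-12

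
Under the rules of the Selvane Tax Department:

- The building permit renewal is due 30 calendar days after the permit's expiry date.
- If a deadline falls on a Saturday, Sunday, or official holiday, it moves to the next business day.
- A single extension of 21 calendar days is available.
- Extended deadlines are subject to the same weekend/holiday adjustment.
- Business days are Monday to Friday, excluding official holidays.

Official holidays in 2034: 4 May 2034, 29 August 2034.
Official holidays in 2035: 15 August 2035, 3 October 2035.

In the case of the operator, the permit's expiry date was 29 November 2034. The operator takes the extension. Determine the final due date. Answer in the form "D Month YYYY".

Adding 30 calendar days to 29 November 2034 gives 29 December 2034.
29 December 2034 (Friday) is already a business day.
The 21-calendar-day extension moves the deadline from 29 December 2034 to 19 January 2035.
19 January 2035 (Friday) is already a business day.
Final deadline: 19 January 2035.

19 January 2035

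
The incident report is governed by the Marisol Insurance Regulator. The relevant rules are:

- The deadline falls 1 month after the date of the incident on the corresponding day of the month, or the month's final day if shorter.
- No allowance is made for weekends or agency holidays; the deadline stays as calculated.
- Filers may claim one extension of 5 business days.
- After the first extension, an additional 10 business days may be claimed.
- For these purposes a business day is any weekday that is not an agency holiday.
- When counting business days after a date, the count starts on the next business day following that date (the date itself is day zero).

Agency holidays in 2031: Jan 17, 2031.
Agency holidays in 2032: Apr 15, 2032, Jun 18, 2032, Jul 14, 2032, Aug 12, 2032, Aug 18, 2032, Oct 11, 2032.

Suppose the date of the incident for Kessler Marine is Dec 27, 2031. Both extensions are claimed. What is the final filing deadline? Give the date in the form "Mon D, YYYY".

Feb 17, 2032

1 month from Dec 27, 2031 is Jan 27, 2032.
Jan 27, 2032 is a Tuesday; no weekend or holiday adjustment applies.
Applying the 5-business-day extension: 5 business days after Jan 27, 2032 is Feb 3, 2032.
Feb 3, 2032 is a Tuesday; no weekend or holiday adjustment applies.
The 10-business-day extension runs from Feb 3, 2032 to Feb 17, 2032.
No adjustment is made for weekends or holidays, so Feb 17, 2032 stands.
Final deadline: Feb 17, 2032.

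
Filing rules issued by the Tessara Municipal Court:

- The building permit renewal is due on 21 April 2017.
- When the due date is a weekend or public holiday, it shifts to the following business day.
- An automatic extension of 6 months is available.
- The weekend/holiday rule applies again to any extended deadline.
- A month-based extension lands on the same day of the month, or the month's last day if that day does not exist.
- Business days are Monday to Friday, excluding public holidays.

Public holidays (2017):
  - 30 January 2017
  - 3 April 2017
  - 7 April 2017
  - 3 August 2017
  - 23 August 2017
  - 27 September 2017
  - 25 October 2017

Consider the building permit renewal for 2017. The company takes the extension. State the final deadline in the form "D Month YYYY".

23 October 2017

The stated deadline is 21 April 2017.
21 April 2017 is a Friday and not a listed holiday, so it stands.
Add 6 months to 21 April 2017: 21 October 2017.
21 October 2017 is a Saturday; the next business day is 23 October 2017 (Monday).
Final deadline: 23 October 2017.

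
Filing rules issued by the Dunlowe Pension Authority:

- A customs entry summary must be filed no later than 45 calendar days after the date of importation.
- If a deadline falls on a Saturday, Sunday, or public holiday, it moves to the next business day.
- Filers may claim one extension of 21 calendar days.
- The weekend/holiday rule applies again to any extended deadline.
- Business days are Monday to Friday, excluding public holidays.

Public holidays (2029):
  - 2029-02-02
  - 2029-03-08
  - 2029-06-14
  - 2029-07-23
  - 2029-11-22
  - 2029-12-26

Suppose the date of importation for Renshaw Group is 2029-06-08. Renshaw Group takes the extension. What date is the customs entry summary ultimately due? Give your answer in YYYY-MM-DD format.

Adding 45 calendar days to 2029-06-08 gives 2029-07-23.
2029-07-23 is a listed holiday; the next business day is 2029-07-24 (Tuesday).
Add the 21 calendar-day extension to 2029-07-24: 2029-08-14.
2029-08-14 falls on a Tuesday, which is a business day, so no adjustment is needed.
Final deadline: 2029-08-14.

2029-08-14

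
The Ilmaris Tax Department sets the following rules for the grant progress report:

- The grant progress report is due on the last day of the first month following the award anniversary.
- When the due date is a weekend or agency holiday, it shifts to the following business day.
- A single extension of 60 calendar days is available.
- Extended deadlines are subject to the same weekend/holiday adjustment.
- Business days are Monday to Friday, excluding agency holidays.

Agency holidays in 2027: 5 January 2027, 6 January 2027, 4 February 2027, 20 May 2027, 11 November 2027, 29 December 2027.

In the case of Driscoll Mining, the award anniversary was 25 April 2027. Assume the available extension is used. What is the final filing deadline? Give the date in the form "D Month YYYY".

The first month after 25 April 2027 is May 2027, whose last day is 31 May 2027.
Since 31 May 2027 is a Monday and not a holiday, the date is unchanged.
With the 60-day extension, 31 May 2027 becomes 30 July 2027.
30 July 2027 (Friday) is already a business day.
Deadline: 30 July 2027.

30 July 2027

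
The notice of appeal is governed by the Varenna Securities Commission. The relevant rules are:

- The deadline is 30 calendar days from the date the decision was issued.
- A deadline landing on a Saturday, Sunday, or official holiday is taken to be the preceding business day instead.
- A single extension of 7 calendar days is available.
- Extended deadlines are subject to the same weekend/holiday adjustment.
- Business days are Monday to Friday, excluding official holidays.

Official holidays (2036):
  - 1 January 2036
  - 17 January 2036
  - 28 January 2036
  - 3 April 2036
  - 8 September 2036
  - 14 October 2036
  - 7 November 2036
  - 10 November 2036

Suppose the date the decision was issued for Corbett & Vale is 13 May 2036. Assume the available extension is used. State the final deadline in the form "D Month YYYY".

19 June 2036

Trigger date 13 May 2036 + 30 calendar days = 12 June 2036.
12 June 2036 falls on a Thursday, which is a business day, so no adjustment is needed.
With the 7-day extension, 12 June 2036 becomes 19 June 2036.
Since 19 June 2036 is a Thursday and not a holiday, the date is unchanged.
Deadline: 19 June 2036.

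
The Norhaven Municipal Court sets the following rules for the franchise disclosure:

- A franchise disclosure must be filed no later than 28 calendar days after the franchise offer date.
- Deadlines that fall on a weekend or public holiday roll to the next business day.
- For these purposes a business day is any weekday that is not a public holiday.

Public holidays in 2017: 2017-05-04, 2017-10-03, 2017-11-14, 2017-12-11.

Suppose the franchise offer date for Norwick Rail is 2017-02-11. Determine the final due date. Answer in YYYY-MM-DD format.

2017-03-13

From 2017-02-11, 28 calendar days later is 2017-03-11.
Because 2017-03-11 is a Saturday, the deadline becomes 2017-03-13 (Monday).
The final due date is 2017-03-13.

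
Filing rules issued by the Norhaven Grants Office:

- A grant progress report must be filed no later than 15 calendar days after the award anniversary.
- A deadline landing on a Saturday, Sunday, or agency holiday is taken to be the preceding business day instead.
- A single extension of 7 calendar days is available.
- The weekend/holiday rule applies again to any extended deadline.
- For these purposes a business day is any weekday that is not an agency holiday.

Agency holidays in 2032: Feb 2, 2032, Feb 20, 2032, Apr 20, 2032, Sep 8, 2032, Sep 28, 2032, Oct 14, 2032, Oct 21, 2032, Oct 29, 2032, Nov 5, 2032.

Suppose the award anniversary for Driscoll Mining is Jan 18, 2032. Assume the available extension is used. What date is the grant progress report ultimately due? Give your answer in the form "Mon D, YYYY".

15 calendar days after Jan 18, 2032 is Feb 2, 2032.
Because Feb 2, 2032 is a listed holiday, the deadline becomes Jan 30, 2032 (Friday).
Applying the 7-calendar-day extension: Jan 30, 2032 + 7 days = Feb 6, 2032.
Since Feb 6, 2032 is a Friday and not a holiday, the date is unchanged.
Final deadline: Feb 6, 2032.

Feb 6, 2032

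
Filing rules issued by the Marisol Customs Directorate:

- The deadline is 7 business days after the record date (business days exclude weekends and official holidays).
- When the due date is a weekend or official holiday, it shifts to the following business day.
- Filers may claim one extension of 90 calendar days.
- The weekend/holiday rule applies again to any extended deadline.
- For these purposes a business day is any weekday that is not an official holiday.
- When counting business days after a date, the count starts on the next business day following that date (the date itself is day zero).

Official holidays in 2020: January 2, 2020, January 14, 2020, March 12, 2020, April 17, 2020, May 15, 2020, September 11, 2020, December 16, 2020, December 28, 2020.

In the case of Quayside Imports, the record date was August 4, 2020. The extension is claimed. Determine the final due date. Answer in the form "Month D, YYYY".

Starting the day after August 4, 2020 and counting 7 business days lands on August 13, 2020.
Since August 13, 2020 is a Thursday and not a holiday, the date is unchanged.
With the 90-day extension, August 13, 2020 becomes November 11, 2020.
Since November 11, 2020 is a Wednesday and not a holiday, the date is unchanged.
The final due date is November 11, 2020.

November 11, 2020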